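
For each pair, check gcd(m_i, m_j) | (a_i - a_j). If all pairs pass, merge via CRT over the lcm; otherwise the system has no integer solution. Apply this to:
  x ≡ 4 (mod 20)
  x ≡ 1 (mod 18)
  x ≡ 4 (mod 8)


Moduli 20, 18, 8 are not pairwise coprime, so CRT works modulo lcm(m_i) when all pairwise compatibility conditions hold.
Pairwise compatibility: gcd(m_i, m_j) must divide a_i - a_j for every pair.
Merge one congruence at a time:
  Start: x ≡ 4 (mod 20).
  Combine with x ≡ 1 (mod 18): gcd(20, 18) = 2, and 1 - 4 = -3 is NOT divisible by 2.
    ⇒ system is inconsistent (no integer solution).

No solution (the system is inconsistent).


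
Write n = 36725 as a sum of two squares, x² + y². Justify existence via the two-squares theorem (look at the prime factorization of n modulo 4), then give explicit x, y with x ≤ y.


Step 1: Factor n = 36725 = 5^2 · 13 · 113.
Step 2: Check the mod-4 condition on each prime factor: 5 ≡ 1 (mod 4), exponent 2; 13 ≡ 1 (mod 4), exponent 1; 113 ≡ 1 (mod 4), exponent 1.
All primes ≡ 3 (mod 4) appear to even exponent (or don't appear), so by the two-squares theorem n IS expressible as a sum of two squares.
Step 3: Build a representation. Group n = k² · m with k = 5 and m = 13 · 113 = 1469 (a product of primes ≡ 1 (mod 4)); a representation of m scales to one of n via (k·x)² + (k·y)² = k²(x² + y²). Each prime p ≡ 1 (mod 4) is itself a sum of two squares; find a² by testing p − a² for a perfect square:
  13: 13 − 1² = 12, 13 − 2² = 9 = 3² ⇒ 13 = 2² + 3².
  113: 113 − 1² = 112, 113 − 2² = 109, 113 − 3² = 104, 113 − 4² = 97, 113 − 5² = 88, 113 − 6² = 77, 113 − 7² = 64 = 8² ⇒ 113 = 7² + 8².
  Combine using the Brahmagupta–Fibonacci identity (a² + b²)(c² + d²) = (ac − bd)² + (ad + bc)² = (ac + bd)² + (ad − bc)²:
  13 · 113 = 1469: from (2² + 3²)(7² + 8²), take (2·7 − 3·8, 2·8 + 3·7) = (14 − 24, 16 + 21) = (-10, 37); dropping signs (only squares matter) gives (10, 37); check 10² + 37² = 100 + 1369 = 1469 ✓.
  Scale by k = 5: (5·10, 5·37) = (50, 185).
Step 4: Order so x ≤ y and verify: 50² + 185² = 2500 + 34225 = 36725 = n. ✓

n = 36725 = 50² + 185² (one valid representation with x ≤ y).


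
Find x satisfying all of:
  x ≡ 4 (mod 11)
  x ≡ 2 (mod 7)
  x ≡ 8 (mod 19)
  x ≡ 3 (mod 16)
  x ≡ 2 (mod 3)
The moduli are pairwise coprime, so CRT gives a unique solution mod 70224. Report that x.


Product of moduli M = 11 · 7 · 19 · 16 · 3 = 70224.
Merge one congruence at a time:
  Start: x ≡ 4 (mod 11).
  Combine with x ≡ 2 (mod 7); new modulus lcm = 77.
    Write x = 4 + 11·t and substitute into x ≡ 2 (mod 7): 11·t ≡ 2 − 4 = -2 (mod 7).
    Reduce coefficients mod 7: 4·t ≡ 5 (mod 7).
    The inverse of 4 mod 7 is 2 (since 4·2 = 8 = 1·7 + 1), so t ≡ 2·5 = 10 ≡ 3 (mod 7).
    Then x = 4 + 11·3 = 37, valid modulo lcm(11, 7) = 77: x ≡ 37 (mod 77).
  Combine with x ≡ 8 (mod 19); new modulus lcm = 1463.
    Write x = 37 + 77·t and substitute into x ≡ 8 (mod 19): 77·t ≡ 8 − 37 = -29 (mod 19).
    Reduce coefficients mod 19: 1·t ≡ 9 (mod 19).
    So t ≡ 9 (mod 19).
    Then x = 37 + 77·9 = 730, valid modulo lcm(77, 19) = 1463: x ≡ 730 (mod 1463).
  Combine with x ≡ 3 (mod 16); new modulus lcm = 23408.
    Write x = 730 + 1463·t and substitute into x ≡ 3 (mod 16): 1463·t ≡ 3 − 730 = -727 (mod 16).
    Reduce coefficients mod 16: 7·t ≡ 9 (mod 16).
    The inverse of 7 mod 16 is 7 (since 7·7 = 49 = 3·16 + 1), so t ≡ 7·9 = 63 ≡ 15 (mod 16).
    Then x = 730 + 1463·15 = 22675, valid modulo lcm(1463, 16) = 23408: x ≡ 22675 (mod 23408).
  Combine with x ≡ 2 (mod 3); new modulus lcm = 70224.
    Write x = 22675 + 23408·t and substitute into x ≡ 2 (mod 3): 23408·t ≡ 2 − 22675 = -22673 (mod 3).
    Reduce coefficients mod 3: 2·t ≡ 1 (mod 3).
    The inverse of 2 mod 3 is 2 (since 2·2 = 4 = 1·3 + 1), so t ≡ 2·1 = 2 ≡ 2 (mod 3).
    Then x = 22675 + 23408·2 = 69491, valid modulo lcm(23408, 3) = 70224: x ≡ 69491 (mod 70224).
Verify against each original: 69491 mod 11 = 4, 69491 mod 7 = 2, 69491 mod 19 = 8, 69491 mod 16 = 3, 69491 mod 3 = 2.

x ≡ 69491 (mod 70224).


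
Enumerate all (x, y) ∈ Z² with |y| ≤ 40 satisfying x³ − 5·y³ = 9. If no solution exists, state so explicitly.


The equation is x³ - 5y³ = 9. For fixed y, x³ = 5·y³ + 9, so a solution requires the RHS to be a perfect cube.
Strategy: iterate y from -40 to 40, compute RHS = 5·y³ + 9, and check whether it is a (positive or negative) perfect cube.
Check small values of y:
  y = 0: RHS = 9 is not a perfect cube.
  y = 1: RHS = 14 is not a perfect cube.
  y = -1: RHS = 4 is not a perfect cube.
  y = 2: RHS = 49 is not a perfect cube.
  y = -2: RHS = -31 is not a perfect cube.
  y = 3: RHS = 144 is not a perfect cube.
  y = -3: RHS = -126 is not a perfect cube.
Continuing the search up to |y| = 40 finds no solutions either.
No (x, y) in the scanned range satisfies the equation.

No integer solutions with |y| ≤ 40.


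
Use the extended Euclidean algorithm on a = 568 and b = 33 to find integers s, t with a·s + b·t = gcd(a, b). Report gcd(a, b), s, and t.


Euclidean algorithm on (568, 33) — divide until remainder is 0:
  568 = 17 · 33 + 7
  33 = 4 · 7 + 5
  7 = 1 · 5 + 2
  5 = 2 · 2 + 1
  2 = 2 · 1 + 0
gcd(568, 33) = 1.
Track Bezout coefficients alongside the remainders: start with r₀ = 568 = a·1 + b·0 (s = 1, t = 0) and r₁ = 33 = a·0 + b·1 (s = 0, t = 1); each new remainder r_{k+1} = r_{k-1} − q_k·r_k inherits s_{k+1} = s_{k-1} − q_k·s_k, t_{k+1} = t_{k-1} − q_k·t_k, so r_k = a·s_k + b·t_k at every step:
  q = 17: r = 7, s = 1 − 17·0 = 1, t = 0 − 17·1 = -17  (check: 568·1 + 33·(-17) = 7)
  q = 4: r = 5, s = 0 − 4·1 = -4, t = 1 − 4·(-17) = 69  (check: 568·(-4) + 33·69 = 5)
  q = 1: r = 2, s = 1 − 1·(-4) = 5, t = -17 − 1·69 = -86  (check: 568·5 + 33·(-86) = 2)
  q = 2: r = 1, s = -4 − 2·5 = -14, t = 69 − 2·(-86) = 241  (check: 568·(-14) + 33·241 = 1)
The row with r = 1 (the gcd) gives the Bezout coefficients s = -14, t = 241.
Result: 568 · (-14) + 33 · (241) = 1.

gcd(568, 33) = 1; s = -14, t = 241 (check: 568·(-14) + 33·241 = 1).


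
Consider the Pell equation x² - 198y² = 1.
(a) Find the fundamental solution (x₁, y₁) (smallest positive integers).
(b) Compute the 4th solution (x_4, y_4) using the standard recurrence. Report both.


Step 1: Find the fundamental solution (x₁, y₁) of x² - 198y² = 1.
  Expand √198 as a continued fraction. a₀ = ⌊√198⌋ = 14; iterate m_{k+1} = d_k·a_k − m_k, d_{k+1} = (198 − m_{k+1}²)/d_k, a_{k+1} = ⌊(a₀ + m_{k+1})/d_{k+1}⌋ (starting m₀ = 0, d₀ = 1), with convergents p_k = a_k·p_{k-1} + p_{k-2}, q_k = a_k·q_{k-1} + q_{k-2} (p₋₁ = 1, q₋₁ = 0):
  k = 0: a₀ = 14; p₀/q₀ = 14/1; p₀² − 198·q₀² = 196 − 198 = -2.
  k = 1: m = 14, d = 2, a = ⌊(14 + 14)/2⌋ = 14; p/q = (14·14 + 1)/(14·1 + 0) = 197/14; p² − 198·q² = 38809 − 38808 = 1.
  The first convergent with p² − 198·q² = 1 gives the fundamental solution (x₁, y₁) = (197, 14).
Step 2: Apply the recurrence (x_{n+1}, y_{n+1}) = (x₁x_n + 198y₁y_n, x₁y_n + y₁x_n) repeatedly.
  From (x_1, y_1) = (197, 14): x_2 = 197·197 + 198·14·14 = 77617; y_2 = 197·14 + 14·197 = 5516.
  From (x_2, y_2) = (77617, 5516): x_3 = 197·77617 + 198·14·5516 = 30580901; y_3 = 197·5516 + 14·77617 = 2173290.
  From (x_3, y_3) = (30580901, 2173290): x_4 = 197·30580901 + 198·14·2173290 = 12048797377; y_4 = 197·2173290 + 14·30580901 = 856270744.
Step 3: Verify x_4² - 198·y_4² = 145173518232002080129 - 145173518232002080128 = 1 (should be 1). ✓

(x_1, y_1) = (197, 14); (x_4, y_4) = (12048797377, 856270744).


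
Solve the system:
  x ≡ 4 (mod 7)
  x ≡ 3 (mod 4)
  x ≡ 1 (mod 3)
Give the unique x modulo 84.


Moduli 7, 4, 3 are pairwise coprime; by CRT there is a unique solution modulo M = 7 · 4 · 3 = 84.
Solve pairwise, accumulating the modulus:
  Start with x ≡ 4 (mod 7).
  Combine with x ≡ 3 (mod 4): since gcd(7, 4) = 1, we get a unique residue mod 28.
    Write x = 4 + 7·t and substitute into x ≡ 3 (mod 4): 7·t ≡ 3 − 4 = -1 (mod 4).
    Reduce coefficients mod 4: 3·t ≡ 3 (mod 4).
    The inverse of 3 mod 4 is 3 (since 3·3 = 9 = 2·4 + 1), so t ≡ 3·3 = 9 ≡ 1 (mod 4).
    Then x = 4 + 7·1 = 11, valid modulo lcm(7, 4) = 28: x ≡ 11 (mod 28).
  Combine with x ≡ 1 (mod 3): since gcd(28, 3) = 1, we get a unique residue mod 84.
    Write x = 11 + 28·t and substitute into x ≡ 1 (mod 3): 28·t ≡ 1 − 11 = -10 (mod 3).
    Reduce coefficients mod 3: 1·t ≡ 2 (mod 3).
    So t ≡ 2 (mod 3).
    Then x = 11 + 28·2 = 67, valid modulo lcm(28, 3) = 84: x ≡ 67 (mod 84).
Verify: 67 mod 7 = 4 ✓, 67 mod 4 = 3 ✓, 67 mod 3 = 1 ✓.

x ≡ 67 (mod 84).


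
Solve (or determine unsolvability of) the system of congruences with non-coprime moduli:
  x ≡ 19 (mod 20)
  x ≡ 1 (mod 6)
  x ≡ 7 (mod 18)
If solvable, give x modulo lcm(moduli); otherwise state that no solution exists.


Moduli 20, 6, 18 are not pairwise coprime, so CRT works modulo lcm(m_i) when all pairwise compatibility conditions hold.
Pairwise compatibility: gcd(m_i, m_j) must divide a_i - a_j for every pair.
Merge one congruence at a time:
  Start: x ≡ 19 (mod 20).
  Combine with x ≡ 1 (mod 6): gcd(20, 6) = 2; 1 - 19 = -18, which IS divisible by 2, so compatible.
    Write x = 19 + 20·t and substitute into x ≡ 1 (mod 6): 20·t ≡ 1 − 19 = -18 (mod 6).
    Divide the congruence (and modulus) by g = 2: 10·t ≡ -9 (mod 3).
    Reduce coefficients mod 3: 1·t ≡ 0 (mod 3).
    So t ≡ 0 (mod 3).
    Then x = 19 + 20·0 = 19, valid modulo lcm(20, 6) = 60: x ≡ 19 (mod 60).
  Combine with x ≡ 7 (mod 18): gcd(60, 18) = 6; 7 - 19 = -12, which IS divisible by 6, so compatible.
    Write x = 19 + 60·t and substitute into x ≡ 7 (mod 18): 60·t ≡ 7 − 19 = -12 (mod 18).
    Divide the congruence (and modulus) by g = 6: 10·t ≡ -2 (mod 3).
    Reduce coefficients mod 3: 1·t ≡ 1 (mod 3).
    So t ≡ 1 (mod 3).
    Then x = 19 + 60·1 = 79, valid modulo lcm(60, 18) = 180: x ≡ 79 (mod 180).
Verify: 79 mod 20 = 19, 79 mod 6 = 1, 79 mod 18 = 7.

x ≡ 79 (mod 180).


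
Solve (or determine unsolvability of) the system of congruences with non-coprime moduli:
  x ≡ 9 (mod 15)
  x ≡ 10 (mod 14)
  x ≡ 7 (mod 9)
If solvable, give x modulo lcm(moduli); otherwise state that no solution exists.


Moduli 15, 14, 9 are not pairwise coprime, so CRT works modulo lcm(m_i) when all pairwise compatibility conditions hold.
Pairwise compatibility: gcd(m_i, m_j) must divide a_i - a_j for every pair.
Merge one congruence at a time:
  Start: x ≡ 9 (mod 15).
  Combine with x ≡ 10 (mod 14): gcd(15, 14) = 1; 10 - 9 = 1, which IS divisible by 1, so compatible.
    Write x = 9 + 15·t and substitute into x ≡ 10 (mod 14): 15·t ≡ 10 − 9 = 1 (mod 14).
    Reduce coefficients mod 14: 1·t ≡ 1 (mod 14).
    So t ≡ 1 (mod 14).
    Then x = 9 + 15·1 = 24, valid modulo lcm(15, 14) = 210: x ≡ 24 (mod 210).
  Combine with x ≡ 7 (mod 9): gcd(210, 9) = 3, and 7 - 24 = -17 is NOT divisible by 3.
    ⇒ system is inconsistent (no integer solution).

No solution (the system is inconsistent).


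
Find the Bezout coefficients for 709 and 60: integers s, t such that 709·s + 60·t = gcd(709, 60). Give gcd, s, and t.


Euclidean algorithm on (709, 60) — divide until remainder is 0:
  709 = 11 · 60 + 49
  60 = 1 · 49 + 11
  49 = 4 · 11 + 5
  11 = 2 · 5 + 1
  5 = 5 · 1 + 0
gcd(709, 60) = 1.
Track Bezout coefficients alongside the remainders: start with r₀ = 709 = a·1 + b·0 (s = 1, t = 0) and r₁ = 60 = a·0 + b·1 (s = 0, t = 1); each new remainder r_{k+1} = r_{k-1} − q_k·r_k inherits s_{k+1} = s_{k-1} − q_k·s_k, t_{k+1} = t_{k-1} − q_k·t_k, so r_k = a·s_k + b·t_k at every step:
  q = 11: r = 49, s = 1 − 11·0 = 1, t = 0 − 11·1 = -11  (check: 709·1 + 60·(-11) = 49)
  q = 1: r = 11, s = 0 − 1·1 = -1, t = 1 − 1·(-11) = 12  (check: 709·(-1) + 60·12 = 11)
  q = 4: r = 5, s = 1 − 4·(-1) = 5, t = -11 − 4·12 = -59  (check: 709·5 + 60·(-59) = 5)
  q = 2: r = 1, s = -1 − 2·5 = -11, t = 12 − 2·(-59) = 130  (check: 709·(-11) + 60·130 = 1)
The row with r = 1 (the gcd) gives the Bezout coefficients s = -11, t = 130.
Result: 709 · (-11) + 60 · (130) = 1.

gcd(709, 60) = 1; s = -11, t = 130 (check: 709·(-11) + 60·130 = 1).


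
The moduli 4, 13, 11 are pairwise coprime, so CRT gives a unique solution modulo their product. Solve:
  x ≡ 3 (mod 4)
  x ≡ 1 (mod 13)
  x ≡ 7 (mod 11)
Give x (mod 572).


Moduli 4, 13, 11 are pairwise coprime; by CRT there is a unique solution modulo M = 4 · 13 · 11 = 572.
Solve pairwise, accumulating the modulus:
  Start with x ≡ 3 (mod 4).
  Combine with x ≡ 1 (mod 13): since gcd(4, 13) = 1, we get a unique residue mod 52.
    Write x = 3 + 4·t and substitute into x ≡ 1 (mod 13): 4·t ≡ 1 − 3 = -2 (mod 13).
    Reduce coefficients mod 13: 4·t ≡ 11 (mod 13).
    The inverse of 4 mod 13 is 10 (since 4·10 = 40 = 3·13 + 1), so t ≡ 10·11 = 110 ≡ 6 (mod 13).
    Then x = 3 + 4·6 = 27, valid modulo lcm(4, 13) = 52: x ≡ 27 (mod 52).
  Combine with x ≡ 7 (mod 11): since gcd(52, 11) = 1, we get a unique residue mod 572.
    Write x = 27 + 52·t and substitute into x ≡ 7 (mod 11): 52·t ≡ 7 − 27 = -20 (mod 11).
    Reduce coefficients mod 11: 8·t ≡ 2 (mod 11).
    The inverse of 8 mod 11 is 7 (since 8·7 = 56 = 5·11 + 1), so t ≡ 7·2 = 14 ≡ 3 (mod 11).
    Then x = 27 + 52·3 = 183, valid modulo lcm(52, 11) = 572: x ≡ 183 (mod 572).
Verify: 183 mod 4 = 3 ✓, 183 mod 13 = 1 ✓, 183 mod 11 = 7 ✓.

x ≡ 183 (mod 572).


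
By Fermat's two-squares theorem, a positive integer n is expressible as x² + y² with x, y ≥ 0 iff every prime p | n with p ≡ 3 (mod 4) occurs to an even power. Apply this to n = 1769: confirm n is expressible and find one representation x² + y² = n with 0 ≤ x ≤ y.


Step 1: Factor n = 1769 = 29 · 61.
Step 2: Check the mod-4 condition on each prime factor: 29 ≡ 1 (mod 4), exponent 1; 61 ≡ 1 (mod 4), exponent 1.
All primes ≡ 3 (mod 4) appear to even exponent (or don't appear), so by the two-squares theorem n IS expressible as a sum of two squares.
Step 3: Build a representation. Here n = 29 · 61 is a product of primes ≡ 1 (mod 4). Each prime p ≡ 1 (mod 4) is itself a sum of two squares; find a² by testing p − a² for a perfect square:
  29: 29 − 1² = 28, 29 − 2² = 25 = 5² ⇒ 29 = 2² + 5².
  61: 61 − 1² = 60, 61 − 2² = 57, 61 − 3² = 52, 61 − 4² = 45, 61 − 5² = 36 = 6² ⇒ 61 = 5² + 6².
  Combine using the Brahmagupta–Fibonacci identity (a² + b²)(c² + d²) = (ac − bd)² + (ad + bc)² = (ac + bd)² + (ad − bc)²:
  29 · 61 = 1769: from (2² + 5²)(5² + 6²), take (2·5 − 5·6, 2·6 + 5·5) = (10 − 30, 12 + 25) = (-20, 37); dropping signs (only squares matter) gives (20, 37); check 20² + 37² = 400 + 1369 = 1769 ✓.
Step 4: Order so x ≤ y and verify: 20² + 37² = 400 + 1369 = 1769 = n. ✓

n = 1769 = 20² + 37² (one valid representation with x ≤ y).


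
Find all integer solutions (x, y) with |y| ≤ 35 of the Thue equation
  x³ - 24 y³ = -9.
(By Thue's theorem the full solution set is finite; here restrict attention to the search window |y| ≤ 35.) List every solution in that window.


The equation is x³ - 24y³ = -9. For fixed y, x³ = 24·y³ − 9, so a solution requires the RHS to be a perfect cube.
Strategy: iterate y from -35 to 35, compute RHS = 24·y³ − 9, and check whether it is a (positive or negative) perfect cube.
Check small values of y:
  y = 0: RHS = -9 is not a perfect cube.
  y = 1: RHS = 15 is not a perfect cube.
  y = -1: RHS = -33 is not a perfect cube.
  y = 2: RHS = 183 is not a perfect cube.
  y = -2: RHS = -201 is not a perfect cube.
  y = 3: RHS = 639 is not a perfect cube.
  y = -3: RHS = -657 is not a perfect cube.
Continuing the search up to |y| = 35 finds no solutions either.
No (x, y) in the scanned range satisfies the equation.

No integer solutions with |y| ≤ 35.


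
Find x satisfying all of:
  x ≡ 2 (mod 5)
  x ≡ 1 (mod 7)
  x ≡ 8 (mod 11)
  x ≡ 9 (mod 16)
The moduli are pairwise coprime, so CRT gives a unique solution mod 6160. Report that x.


Product of moduli M = 5 · 7 · 11 · 16 = 6160.
Merge one congruence at a time:
  Start: x ≡ 2 (mod 5).
  Combine with x ≡ 1 (mod 7); new modulus lcm = 35.
    Write x = 2 + 5·t and substitute into x ≡ 1 (mod 7): 5·t ≡ 1 − 2 = -1 (mod 7).
    Reduce coefficients mod 7: 5·t ≡ 6 (mod 7).
    The inverse of 5 mod 7 is 3 (since 5·3 = 15 = 2·7 + 1), so t ≡ 3·6 = 18 ≡ 4 (mod 7).
    Then x = 2 + 5·4 = 22, valid modulo lcm(5, 7) = 35: x ≡ 22 (mod 35).
  Combine with x ≡ 8 (mod 11); new modulus lcm = 385.
    Write x = 22 + 35·t and substitute into x ≡ 8 (mod 11): 35·t ≡ 8 − 22 = -14 (mod 11).
    Reduce coefficients mod 11: 2·t ≡ 8 (mod 11).
    The inverse of 2 mod 11 is 6 (since 2·6 = 12 = 1·11 + 1), so t ≡ 6·8 = 48 ≡ 4 (mod 11).
    Then x = 22 + 35·4 = 162, valid modulo lcm(35, 11) = 385: x ≡ 162 (mod 385).
  Combine with x ≡ 9 (mod 16); new modulus lcm = 6160.
    Write x = 162 + 385·t and substitute into x ≡ 9 (mod 16): 385·t ≡ 9 − 162 = -153 (mod 16).
    Reduce coefficients mod 16: 1·t ≡ 7 (mod 16).
    So t ≡ 7 (mod 16).
    Then x = 162 + 385·7 = 2857, valid modulo lcm(385, 16) = 6160: x ≡ 2857 (mod 6160).
Verify against each original: 2857 mod 5 = 2, 2857 mod 7 = 1, 2857 mod 11 = 8, 2857 mod 16 = 9.

x ≡ 2857 (mod 6160).


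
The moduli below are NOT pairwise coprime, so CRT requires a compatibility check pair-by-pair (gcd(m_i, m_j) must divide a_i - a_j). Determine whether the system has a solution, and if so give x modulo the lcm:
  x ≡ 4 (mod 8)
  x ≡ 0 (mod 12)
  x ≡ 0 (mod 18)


Moduli 8, 12, 18 are not pairwise coprime, so CRT works modulo lcm(m_i) when all pairwise compatibility conditions hold.
Pairwise compatibility: gcd(m_i, m_j) must divide a_i - a_j for every pair.
Merge one congruence at a time:
  Start: x ≡ 4 (mod 8).
  Combine with x ≡ 0 (mod 12): gcd(8, 12) = 4; 0 - 4 = -4, which IS divisible by 4, so compatible.
    Write x = 4 + 8·t and substitute into x ≡ 0 (mod 12): 8·t ≡ 0 − 4 = -4 (mod 12).
    Divide the congruence (and modulus) by g = 4: 2·t ≡ -1 (mod 3).
    Reduce coefficients mod 3: 2·t ≡ 2 (mod 3).
    The inverse of 2 mod 3 is 2 (since 2·2 = 4 = 1·3 + 1), so t ≡ 2·2 = 4 ≡ 1 (mod 3).
    Then x = 4 + 8·1 = 12, valid modulo lcm(8, 12) = 24: x ≡ 12 (mod 24).
  Combine with x ≡ 0 (mod 18): gcd(24, 18) = 6; 0 - 12 = -12, which IS divisible by 6, so compatible.
    Write x = 12 + 24·t and substitute into x ≡ 0 (mod 18): 24·t ≡ 0 − 12 = -12 (mod 18).
    Divide the congruence (and modulus) by g = 6: 4·t ≡ -2 (mod 3).
    Reduce coefficients mod 3: 1·t ≡ 1 (mod 3).
    So t ≡ 1 (mod 3).
    Then x = 12 + 24·1 = 36, valid modulo lcm(24, 18) = 72: x ≡ 36 (mod 72).
Verify: 36 mod 8 = 4, 36 mod 12 = 0, 36 mod 18 = 0.

x ≡ 36 (mod 72).


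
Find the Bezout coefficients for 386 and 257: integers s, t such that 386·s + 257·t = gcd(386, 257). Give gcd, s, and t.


Euclidean algorithm on (386, 257) — divide until remainder is 0:
  386 = 1 · 257 + 129
  257 = 1 · 129 + 128
  129 = 1 · 128 + 1
  128 = 128 · 1 + 0
gcd(386, 257) = 1.
Track Bezout coefficients alongside the remainders: start with r₀ = 386 = a·1 + b·0 (s = 1, t = 0) and r₁ = 257 = a·0 + b·1 (s = 0, t = 1); each new remainder r_{k+1} = r_{k-1} − q_k·r_k inherits s_{k+1} = s_{k-1} − q_k·s_k, t_{k+1} = t_{k-1} − q_k·t_k, so r_k = a·s_k + b·t_k at every step:
  q = 1: r = 129, s = 1 − 1·0 = 1, t = 0 − 1·1 = -1  (check: 386·1 + 257·(-1) = 129)
  q = 1: r = 128, s = 0 − 1·1 = -1, t = 1 − 1·(-1) = 2  (check: 386·(-1) + 257·2 = 128)
  q = 1: r = 1, s = 1 − 1·(-1) = 2, t = -1 − 1·2 = -3  (check: 386·2 + 257·(-3) = 1)
The row with r = 1 (the gcd) gives the Bezout coefficients s = 2, t = -3.
Result: 386 · (2) + 257 · (-3) = 1.

gcd(386, 257) = 1; s = 2, t = -3 (check: 386·2 + 257·(-3) = 1).


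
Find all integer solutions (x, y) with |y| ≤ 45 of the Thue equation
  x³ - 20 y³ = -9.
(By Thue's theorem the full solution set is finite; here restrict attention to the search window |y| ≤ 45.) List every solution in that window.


The equation is x³ - 20y³ = -9. For fixed y, x³ = 20·y³ − 9, so a solution requires the RHS to be a perfect cube.
Strategy: iterate y from -45 to 45, compute RHS = 20·y³ − 9, and check whether it is a (positive or negative) perfect cube.
Check small values of y:
  y = 0: RHS = -9 is not a perfect cube.
  y = 1: RHS = 11 is not a perfect cube.
  y = -1: RHS = -29 is not a perfect cube.
  y = 2: RHS = 151 is not a perfect cube.
  y = -2: RHS = -169 is not a perfect cube.
  y = 3: RHS = 531 is not a perfect cube.
  y = -3: RHS = -549 is not a perfect cube.
Continuing the search up to |y| = 45 finds no solutions either.
No (x, y) in the scanned range satisfies the equation.

No integer solutions with |y| ≤ 45.


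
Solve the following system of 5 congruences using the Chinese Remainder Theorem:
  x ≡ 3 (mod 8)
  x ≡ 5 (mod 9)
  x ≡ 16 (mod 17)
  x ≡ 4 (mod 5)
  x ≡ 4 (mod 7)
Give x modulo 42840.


Product of moduli M = 8 · 9 · 17 · 5 · 7 = 42840.
Merge one congruence at a time:
  Start: x ≡ 3 (mod 8).
  Combine with x ≡ 5 (mod 9); new modulus lcm = 72.
    Write x = 3 + 8·t and substitute into x ≡ 5 (mod 9): 8·t ≡ 5 − 3 = 2 (mod 9).
    The inverse of 8 mod 9 is 8 (since 8·8 = 64 = 7·9 + 1), so t ≡ 8·2 = 16 ≡ 7 (mod 9).
    Then x = 3 + 8·7 = 59, valid modulo lcm(8, 9) = 72: x ≡ 59 (mod 72).
  Combine with x ≡ 16 (mod 17); new modulus lcm = 1224.
    Write x = 59 + 72·t and substitute into x ≡ 16 (mod 17): 72·t ≡ 16 − 59 = -43 (mod 17).
    Reduce coefficients mod 17: 4·t ≡ 8 (mod 17).
    The inverse of 4 mod 17 is 13 (since 4·13 = 52 = 3·17 + 1), so t ≡ 13·8 = 104 ≡ 2 (mod 17).
    Then x = 59 + 72·2 = 203, valid modulo lcm(72, 17) = 1224: x ≡ 203 (mod 1224).
  Combine with x ≡ 4 (mod 5); new modulus lcm = 6120.
    Write x = 203 + 1224·t and substitute into x ≡ 4 (mod 5): 1224·t ≡ 4 − 203 = -199 (mod 5).
    Reduce coefficients mod 5: 4·t ≡ 1 (mod 5).
    The inverse of 4 mod 5 is 4 (since 4·4 = 16 = 3·5 + 1), so t ≡ 4·1 = 4 ≡ 4 (mod 5).
    Then x = 203 + 1224·4 = 5099, valid modulo lcm(1224, 5) = 6120: x ≡ 5099 (mod 6120).
  Combine with x ≡ 4 (mod 7); new modulus lcm = 42840.
    Write x = 5099 + 6120·t and substitute into x ≡ 4 (mod 7): 6120·t ≡ 4 − 5099 = -5095 (mod 7).
    Reduce coefficients mod 7: 2·t ≡ 1 (mod 7).
    The inverse of 2 mod 7 is 4 (since 2·4 = 8 = 1·7 + 1), so t ≡ 4·1 = 4 ≡ 4 (mod 7).
    Then x = 5099 + 6120·4 = 29579, valid modulo lcm(6120, 7) = 42840: x ≡ 29579 (mod 42840).
Verify against each original: 29579 mod 8 = 3, 29579 mod 9 = 5, 29579 mod 17 = 16, 29579 mod 5 = 4, 29579 mod 7 = 4.

x ≡ 29579 (mod 42840).


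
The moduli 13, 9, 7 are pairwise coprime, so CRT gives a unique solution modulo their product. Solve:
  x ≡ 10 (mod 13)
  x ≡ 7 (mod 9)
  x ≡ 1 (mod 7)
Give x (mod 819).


Moduli 13, 9, 7 are pairwise coprime; by CRT there is a unique solution modulo M = 13 · 9 · 7 = 819.
Solve pairwise, accumulating the modulus:
  Start with x ≡ 10 (mod 13).
  Combine with x ≡ 7 (mod 9): since gcd(13, 9) = 1, we get a unique residue mod 117.
    Write x = 10 + 13·t and substitute into x ≡ 7 (mod 9): 13·t ≡ 7 − 10 = -3 (mod 9).
    Reduce coefficients mod 9: 4·t ≡ 6 (mod 9).
    The inverse of 4 mod 9 is 7 (since 4·7 = 28 = 3·9 + 1), so t ≡ 7·6 = 42 ≡ 6 (mod 9).
    Then x = 10 + 13·6 = 88, valid modulo lcm(13, 9) = 117: x ≡ 88 (mod 117).
  Combine with x ≡ 1 (mod 7): since gcd(117, 7) = 1, we get a unique residue mod 819.
    Write x = 88 + 117·t and substitute into x ≡ 1 (mod 7): 117·t ≡ 1 − 88 = -87 (mod 7).
    Reduce coefficients mod 7: 5·t ≡ 4 (mod 7).
    The inverse of 5 mod 7 is 3 (since 5·3 = 15 = 2·7 + 1), so t ≡ 3·4 = 12 ≡ 5 (mod 7).
    Then x = 88 + 117·5 = 673, valid modulo lcm(117, 7) = 819: x ≡ 673 (mod 819).
Verify: 673 mod 13 = 10 ✓, 673 mod 9 = 7 ✓, 673 mod 7 = 1 ✓.

x ≡ 673 (mod 819).


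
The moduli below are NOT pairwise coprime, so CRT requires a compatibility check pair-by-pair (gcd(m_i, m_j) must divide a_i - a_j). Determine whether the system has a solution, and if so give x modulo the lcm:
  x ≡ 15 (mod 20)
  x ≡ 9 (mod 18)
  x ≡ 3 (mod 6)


Moduli 20, 18, 6 are not pairwise coprime, so CRT works modulo lcm(m_i) when all pairwise compatibility conditions hold.
Pairwise compatibility: gcd(m_i, m_j) must divide a_i - a_j for every pair.
Merge one congruence at a time:
  Start: x ≡ 15 (mod 20).
  Combine with x ≡ 9 (mod 18): gcd(20, 18) = 2; 9 - 15 = -6, which IS divisible by 2, so compatible.
    Write x = 15 + 20·t and substitute into x ≡ 9 (mod 18): 20·t ≡ 9 − 15 = -6 (mod 18).
    Divide the congruence (and modulus) by g = 2: 10·t ≡ -3 (mod 9).
    Reduce coefficients mod 9: 1·t ≡ 6 (mod 9).
    So t ≡ 6 (mod 9).
    Then x = 15 + 20·6 = 135, valid modulo lcm(20, 18) = 180: x ≡ 135 (mod 180).
  Combine with x ≡ 3 (mod 6): gcd(180, 6) = 6; 3 - 135 = -132, which IS divisible by 6, so compatible.
    Write x = 135 + 180·t and substitute into x ≡ 3 (mod 6): 180·t ≡ 3 − 135 = -132 (mod 6).
    Divide the congruence (and modulus) by g = 6: 30·t ≡ -22 (mod 1).
    Modulo 1 every t works; take t = 0.
    Then x = 135 + 180·0 = 135, valid modulo lcm(180, 6) = 180: x ≡ 135 (mod 180).
Verify: 135 mod 20 = 15, 135 mod 18 = 9, 135 mod 6 = 3.

x ≡ 135 (mod 180).


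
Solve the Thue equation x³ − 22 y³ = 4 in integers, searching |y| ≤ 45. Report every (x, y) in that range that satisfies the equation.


The equation is x³ - 22y³ = 4. For fixed y, x³ = 22·y³ + 4, so a solution requires the RHS to be a perfect cube.
Strategy: iterate y from -45 to 45, compute RHS = 22·y³ + 4, and check whether it is a (positive or negative) perfect cube.
Check small values of y:
  y = 0: RHS = 4 is not a perfect cube.
  y = 1: RHS = 26 is not a perfect cube.
  y = -1: RHS = -18 is not a perfect cube.
  y = 2: RHS = 180 is not a perfect cube.
  y = -2: RHS = -172 is not a perfect cube.
  y = 3: RHS = 598 is not a perfect cube.
  y = -3: RHS = -590 is not a perfect cube.
Continuing the search up to |y| = 45 finds no solutions either.
No (x, y) in the scanned range satisfies the equation.

No integer solutions with |y| ≤ 45.


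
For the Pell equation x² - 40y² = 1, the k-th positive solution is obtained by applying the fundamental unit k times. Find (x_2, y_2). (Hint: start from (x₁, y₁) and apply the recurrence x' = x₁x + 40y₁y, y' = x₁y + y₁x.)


Step 1: Find the fundamental solution (x₁, y₁) of x² - 40y² = 1.
  Expand √40 as a continued fraction. a₀ = ⌊√40⌋ = 6; iterate m_{k+1} = d_k·a_k − m_k, d_{k+1} = (40 − m_{k+1}²)/d_k, a_{k+1} = ⌊(a₀ + m_{k+1})/d_{k+1}⌋ (starting m₀ = 0, d₀ = 1), with convergents p_k = a_k·p_{k-1} + p_{k-2}, q_k = a_k·q_{k-1} + q_{k-2} (p₋₁ = 1, q₋₁ = 0):
  k = 0: a₀ = 6; p₀/q₀ = 6/1; p₀² − 40·q₀² = 36 − 40 = -4.
  k = 1: m = 6, d = 4, a = ⌊(6 + 6)/4⌋ = 3; p/q = (3·6 + 1)/(3·1 + 0) = 19/3; p² − 40·q² = 361 − 360 = 1.
  The first convergent with p² − 40·q² = 1 gives the fundamental solution (x₁, y₁) = (19, 3).
Step 2: Apply the recurrence (x_{n+1}, y_{n+1}) = (x₁x_n + 40y₁y_n, x₁y_n + y₁x_n) repeatedly.
  From (x_1, y_1) = (19, 3): x_2 = 19·19 + 40·3·3 = 721; y_2 = 19·3 + 3·19 = 114.
Step 3: Verify x_2² - 40·y_2² = 519841 - 519840 = 1 (should be 1). ✓

(x_1, y_1) = (19, 3); (x_2, y_2) = (721, 114).


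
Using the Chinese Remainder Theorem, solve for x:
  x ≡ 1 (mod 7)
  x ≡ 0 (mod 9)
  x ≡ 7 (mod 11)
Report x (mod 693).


Moduli 7, 9, 11 are pairwise coprime; by CRT there is a unique solution modulo M = 7 · 9 · 11 = 693.
Solve pairwise, accumulating the modulus:
  Start with x ≡ 1 (mod 7).
  Combine with x ≡ 0 (mod 9): since gcd(7, 9) = 1, we get a unique residue mod 63.
    Write x = 1 + 7·t and substitute into x ≡ 0 (mod 9): 7·t ≡ 0 − 1 = -1 (mod 9).
    Reduce coefficients mod 9: 7·t ≡ 8 (mod 9).
    The inverse of 7 mod 9 is 4 (since 7·4 = 28 = 3·9 + 1), so t ≡ 4·8 = 32 ≡ 5 (mod 9).
    Then x = 1 + 7·5 = 36, valid modulo lcm(7, 9) = 63: x ≡ 36 (mod 63).
  Combine with x ≡ 7 (mod 11): since gcd(63, 11) = 1, we get a unique residue mod 693.
    Write x = 36 + 63·t and substitute into x ≡ 7 (mod 11): 63·t ≡ 7 − 36 = -29 (mod 11).
    Reduce coefficients mod 11: 8·t ≡ 4 (mod 11).
    The inverse of 8 mod 11 is 7 (since 8·7 = 56 = 5·11 + 1), so t ≡ 7·4 = 28 ≡ 6 (mod 11).
    Then x = 36 + 63·6 = 414, valid modulo lcm(63, 11) = 693: x ≡ 414 (mod 693).
Verify: 414 mod 7 = 1 ✓, 414 mod 9 = 0 ✓, 414 mod 11 = 7 ✓.

x ≡ 414 (mod 693).


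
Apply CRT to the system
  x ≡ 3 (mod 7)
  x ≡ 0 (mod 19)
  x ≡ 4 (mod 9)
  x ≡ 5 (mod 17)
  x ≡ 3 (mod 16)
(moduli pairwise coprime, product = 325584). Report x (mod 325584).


Product of moduli M = 7 · 19 · 9 · 17 · 16 = 325584.
Merge one congruence at a time:
  Start: x ≡ 3 (mod 7).
  Combine with x ≡ 0 (mod 19); new modulus lcm = 133.
    Write x = 3 + 7·t and substitute into x ≡ 0 (mod 19): 7·t ≡ 0 − 3 = -3 (mod 19).
    Reduce coefficients mod 19: 7·t ≡ 16 (mod 19).
    The inverse of 7 mod 19 is 11 (since 7·11 = 77 = 4·19 + 1), so t ≡ 11·16 = 176 ≡ 5 (mod 19).
    Then x = 3 + 7·5 = 38, valid modulo lcm(7, 19) = 133: x ≡ 38 (mod 133).
  Combine with x ≡ 4 (mod 9); new modulus lcm = 1197.
    Write x = 38 + 133·t and substitute into x ≡ 4 (mod 9): 133·t ≡ 4 − 38 = -34 (mod 9).
    Reduce coefficients mod 9: 7·t ≡ 2 (mod 9).
    The inverse of 7 mod 9 is 4 (since 7·4 = 28 = 3·9 + 1), so t ≡ 4·2 = 8 ≡ 8 (mod 9).
    Then x = 38 + 133·8 = 1102, valid modulo lcm(133, 9) = 1197: x ≡ 1102 (mod 1197).
  Combine with x ≡ 5 (mod 17); new modulus lcm = 20349.
    Write x = 1102 + 1197·t and substitute into x ≡ 5 (mod 17): 1197·t ≡ 5 − 1102 = -1097 (mod 17).
    Reduce coefficients mod 17: 7·t ≡ 8 (mod 17).
    The inverse of 7 mod 17 is 5 (since 7·5 = 35 = 2·17 + 1), so t ≡ 5·8 = 40 ≡ 6 (mod 17).
    Then x = 1102 + 1197·6 = 8284, valid modulo lcm(1197, 17) = 20349: x ≡ 8284 (mod 20349).
  Combine with x ≡ 3 (mod 16); new modulus lcm = 325584.
    Write x = 8284 + 20349·t and substitute into x ≡ 3 (mod 16): 20349·t ≡ 3 − 8284 = -8281 (mod 16).
    Reduce coefficients mod 16: 13·t ≡ 7 (mod 16).
    The inverse of 13 mod 16 is 5 (since 13·5 = 65 = 4·16 + 1), so t ≡ 5·7 = 35 ≡ 3 (mod 16).
    Then x = 8284 + 20349·3 = 69331, valid modulo lcm(20349, 16) = 325584: x ≡ 69331 (mod 325584).
Verify against each original: 69331 mod 7 = 3, 69331 mod 19 = 0, 69331 mod 9 = 4, 69331 mod 17 = 5, 69331 mod 16 = 3.

x ≡ 69331 (mod 325584).


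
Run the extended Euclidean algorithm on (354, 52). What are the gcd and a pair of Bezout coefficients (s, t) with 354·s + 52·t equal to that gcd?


Euclidean algorithm on (354, 52) — divide until remainder is 0:
  354 = 6 · 52 + 42
  52 = 1 · 42 + 10
  42 = 4 · 10 + 2
  10 = 5 · 2 + 0
gcd(354, 52) = 2.
Track Bezout coefficients alongside the remainders: start with r₀ = 354 = a·1 + b·0 (s = 1, t = 0) and r₁ = 52 = a·0 + b·1 (s = 0, t = 1); each new remainder r_{k+1} = r_{k-1} − q_k·r_k inherits s_{k+1} = s_{k-1} − q_k·s_k, t_{k+1} = t_{k-1} − q_k·t_k, so r_k = a·s_k + b·t_k at every step:
  q = 6: r = 42, s = 1 − 6·0 = 1, t = 0 − 6·1 = -6  (check: 354·1 + 52·(-6) = 42)
  q = 1: r = 10, s = 0 − 1·1 = -1, t = 1 − 1·(-6) = 7  (check: 354·(-1) + 52·7 = 10)
  q = 4: r = 2, s = 1 − 4·(-1) = 5, t = -6 − 4·7 = -34  (check: 354·5 + 52·(-34) = 2)
The row with r = 2 (the gcd) gives the Bezout coefficients s = 5, t = -34.
Result: 354 · (5) + 52 · (-34) = 2.

gcd(354, 52) = 2; s = 5, t = -34 (check: 354·5 + 52·(-34) = 2).


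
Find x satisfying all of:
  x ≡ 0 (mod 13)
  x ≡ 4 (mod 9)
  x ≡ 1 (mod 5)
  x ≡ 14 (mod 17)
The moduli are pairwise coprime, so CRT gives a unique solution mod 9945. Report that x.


Product of moduli M = 13 · 9 · 5 · 17 = 9945.
Merge one congruence at a time:
  Start: x ≡ 0 (mod 13).
  Combine with x ≡ 4 (mod 9); new modulus lcm = 117.
    Write x = 0 + 13·t and substitute into x ≡ 4 (mod 9): 13·t ≡ 4 − 0 = 4 (mod 9).
    Reduce coefficients mod 9: 4·t ≡ 4 (mod 9).
    The inverse of 4 mod 9 is 7 (since 4·7 = 28 = 3·9 + 1), so t ≡ 7·4 = 28 ≡ 1 (mod 9).
    Then x = 0 + 13·1 = 13, valid modulo lcm(13, 9) = 117: x ≡ 13 (mod 117).
  Combine with x ≡ 1 (mod 5); new modulus lcm = 585.
    Write x = 13 + 117·t and substitute into x ≡ 1 (mod 5): 117·t ≡ 1 − 13 = -12 (mod 5).
    Reduce coefficients mod 5: 2·t ≡ 3 (mod 5).
    The inverse of 2 mod 5 is 3 (since 2·3 = 6 = 1·5 + 1), so t ≡ 3·3 = 9 ≡ 4 (mod 5).
    Then x = 13 + 117·4 = 481, valid modulo lcm(117, 5) = 585: x ≡ 481 (mod 585).
  Combine with x ≡ 14 (mod 17); new modulus lcm = 9945.
    Write x = 481 + 585·t and substitute into x ≡ 14 (mod 17): 585·t ≡ 14 − 481 = -467 (mod 17).
    Reduce coefficients mod 17: 7·t ≡ 9 (mod 17).
    The inverse of 7 mod 17 is 5 (since 7·5 = 35 = 2·17 + 1), so t ≡ 5·9 = 45 ≡ 11 (mod 17).
    Then x = 481 + 585·11 = 6916, valid modulo lcm(585, 17) = 9945: x ≡ 6916 (mod 9945).
Verify against each original: 6916 mod 13 = 0, 6916 mod 9 = 4, 6916 mod 5 = 1, 6916 mod 17 = 14.

x ≡ 6916 (mod 9945).


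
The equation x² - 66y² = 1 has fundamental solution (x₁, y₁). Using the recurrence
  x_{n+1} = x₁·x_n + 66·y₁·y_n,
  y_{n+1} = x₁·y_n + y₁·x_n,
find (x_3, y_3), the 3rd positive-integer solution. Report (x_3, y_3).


Step 1: Find the fundamental solution (x₁, y₁) of x² - 66y² = 1.
  Expand √66 as a continued fraction. a₀ = ⌊√66⌋ = 8; iterate m_{k+1} = d_k·a_k − m_k, d_{k+1} = (66 − m_{k+1}²)/d_k, a_{k+1} = ⌊(a₀ + m_{k+1})/d_{k+1}⌋ (starting m₀ = 0, d₀ = 1), with convergents p_k = a_k·p_{k-1} + p_{k-2}, q_k = a_k·q_{k-1} + q_{k-2} (p₋₁ = 1, q₋₁ = 0):
  k = 0: a₀ = 8; p₀/q₀ = 8/1; p₀² − 66·q₀² = 64 − 66 = -2.
  k = 1: m = 8, d = 2, a = ⌊(8 + 8)/2⌋ = 8; p/q = (8·8 + 1)/(8·1 + 0) = 65/8; p² − 66·q² = 4225 − 4224 = 1.
  The first convergent with p² − 66·q² = 1 gives the fundamental solution (x₁, y₁) = (65, 8).
Step 2: Apply the recurrence (x_{n+1}, y_{n+1}) = (x₁x_n + 66y₁y_n, x₁y_n + y₁x_n) repeatedly.
  From (x_1, y_1) = (65, 8): x_2 = 65·65 + 66·8·8 = 8449; y_2 = 65·8 + 8·65 = 1040.
  From (x_2, y_2) = (8449, 1040): x_3 = 65·8449 + 66·8·1040 = 1098305; y_3 = 65·1040 + 8·8449 = 135192.
Step 3: Verify x_3² - 66·y_3² = 1206273873025 - 1206273873024 = 1 (should be 1). ✓

(x_1, y_1) = (65, 8); (x_3, y_3) = (1098305, 135192).


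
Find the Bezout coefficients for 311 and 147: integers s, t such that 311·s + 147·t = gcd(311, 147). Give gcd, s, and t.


Euclidean algorithm on (311, 147) — divide until remainder is 0:
  311 = 2 · 147 + 17
  147 = 8 · 17 + 11
  17 = 1 · 11 + 6
  11 = 1 · 6 + 5
  6 = 1 · 5 + 1
  5 = 5 · 1 + 0
gcd(311, 147) = 1.
Track Bezout coefficients alongside the remainders: start with r₀ = 311 = a·1 + b·0 (s = 1, t = 0) and r₁ = 147 = a·0 + b·1 (s = 0, t = 1); each new remainder r_{k+1} = r_{k-1} − q_k·r_k inherits s_{k+1} = s_{k-1} − q_k·s_k, t_{k+1} = t_{k-1} − q_k·t_k, so r_k = a·s_k + b·t_k at every step:
  q = 2: r = 17, s = 1 − 2·0 = 1, t = 0 − 2·1 = -2  (check: 311·1 + 147·(-2) = 17)
  q = 8: r = 11, s = 0 − 8·1 = -8, t = 1 − 8·(-2) = 17  (check: 311·(-8) + 147·17 = 11)
  q = 1: r = 6, s = 1 − 1·(-8) = 9, t = -2 − 1·17 = -19  (check: 311·9 + 147·(-19) = 6)
  q = 1: r = 5, s = -8 − 1·9 = -17, t = 17 − 1·(-19) = 36  (check: 311·(-17) + 147·36 = 5)
  q = 1: r = 1, s = 9 − 1·(-17) = 26, t = -19 − 1·36 = -55  (check: 311·26 + 147·(-55) = 1)
The row with r = 1 (the gcd) gives the Bezout coefficients s = 26, t = -55.
Result: 311 · (26) + 147 · (-55) = 1.

gcd(311, 147) = 1; s = 26, t = -55 (check: 311·26 + 147·(-55) = 1).


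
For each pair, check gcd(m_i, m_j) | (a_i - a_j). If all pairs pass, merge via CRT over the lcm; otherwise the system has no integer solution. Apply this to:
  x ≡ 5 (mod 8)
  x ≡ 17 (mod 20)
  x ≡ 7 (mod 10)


Moduli 8, 20, 10 are not pairwise coprime, so CRT works modulo lcm(m_i) when all pairwise compatibility conditions hold.
Pairwise compatibility: gcd(m_i, m_j) must divide a_i - a_j for every pair.
Merge one congruence at a time:
  Start: x ≡ 5 (mod 8).
  Combine with x ≡ 17 (mod 20): gcd(8, 20) = 4; 17 - 5 = 12, which IS divisible by 4, so compatible.
    Write x = 5 + 8·t and substitute into x ≡ 17 (mod 20): 8·t ≡ 17 − 5 = 12 (mod 20).
    Divide the congruence (and modulus) by g = 4: 2·t ≡ 3 (mod 5).
    The inverse of 2 mod 5 is 3 (since 2·3 = 6 = 1·5 + 1), so t ≡ 3·3 = 9 ≡ 4 (mod 5).
    Then x = 5 + 8·4 = 37, valid modulo lcm(8, 20) = 40: x ≡ 37 (mod 40).
  Combine with x ≡ 7 (mod 10): gcd(40, 10) = 10; 7 - 37 = -30, which IS divisible by 10, so compatible.
    Write x = 37 + 40·t and substitute into x ≡ 7 (mod 10): 40·t ≡ 7 − 37 = -30 (mod 10).
    Divide the congruence (and modulus) by g = 10: 4·t ≡ -3 (mod 1).
    Modulo 1 every t works; take t = 0.
    Then x = 37 + 40·0 = 37, valid modulo lcm(40, 10) = 40: x ≡ 37 (mod 40).
Verify: 37 mod 8 = 5, 37 mod 20 = 17, 37 mod 10 = 7.

x ≡ 37 (mod 40).


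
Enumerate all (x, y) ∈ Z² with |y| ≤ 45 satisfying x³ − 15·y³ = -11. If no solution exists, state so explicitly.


The equation is x³ - 15y³ = -11. For fixed y, x³ = 15·y³ − 11, so a solution requires the RHS to be a perfect cube.
Strategy: iterate y from -45 to 45, compute RHS = 15·y³ − 11, and check whether it is a (positive or negative) perfect cube.
Check small values of y:
  y = 0: RHS = -11 is not a perfect cube.
  y = 1: RHS = 4 is not a perfect cube.
  y = -1: RHS = -26 is not a perfect cube.
  y = 2: RHS = 109 is not a perfect cube.
  y = -2: RHS = -131 is not a perfect cube.
  y = 3: RHS = 394 is not a perfect cube.
  y = -3: RHS = -416 is not a perfect cube.
Continuing the search up to |y| = 45 finds no solutions either.
No (x, y) in the scanned range satisfies the equation.

No integer solutions with |y| ≤ 45.


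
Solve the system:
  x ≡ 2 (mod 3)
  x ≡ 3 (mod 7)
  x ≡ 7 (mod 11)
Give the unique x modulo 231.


Moduli 3, 7, 11 are pairwise coprime; by CRT there is a unique solution modulo M = 3 · 7 · 11 = 231.
Solve pairwise, accumulating the modulus:
  Start with x ≡ 2 (mod 3).
  Combine with x ≡ 3 (mod 7): since gcd(3, 7) = 1, we get a unique residue mod 21.
    Write x = 2 + 3·t and substitute into x ≡ 3 (mod 7): 3·t ≡ 3 − 2 = 1 (mod 7).
    The inverse of 3 mod 7 is 5 (since 3·5 = 15 = 2·7 + 1), so t ≡ 5·1 = 5 ≡ 5 (mod 7).
    Then x = 2 + 3·5 = 17, valid modulo lcm(3, 7) = 21: x ≡ 17 (mod 21).
  Combine with x ≡ 7 (mod 11): since gcd(21, 11) = 1, we get a unique residue mod 231.
    Write x = 17 + 21·t and substitute into x ≡ 7 (mod 11): 21·t ≡ 7 − 17 = -10 (mod 11).
    Reduce coefficients mod 11: 10·t ≡ 1 (mod 11).
    The inverse of 10 mod 11 is 10 (since 10·10 = 100 = 9·11 + 1), so t ≡ 10·1 = 10 ≡ 10 (mod 11).
    Then x = 17 + 21·10 = 227, valid modulo lcm(21, 11) = 231: x ≡ 227 (mod 231).
Verify: 227 mod 3 = 2 ✓, 227 mod 7 = 3 ✓, 227 mod 11 = 7 ✓.

x ≡ 227 (mod 231).


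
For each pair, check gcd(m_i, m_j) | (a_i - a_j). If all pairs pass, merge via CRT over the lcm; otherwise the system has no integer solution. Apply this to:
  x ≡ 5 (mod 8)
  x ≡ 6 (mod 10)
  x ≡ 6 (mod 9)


Moduli 8, 10, 9 are not pairwise coprime, so CRT works modulo lcm(m_i) when all pairwise compatibility conditions hold.
Pairwise compatibility: gcd(m_i, m_j) must divide a_i - a_j for every pair.
Merge one congruence at a time:
  Start: x ≡ 5 (mod 8).
  Combine with x ≡ 6 (mod 10): gcd(8, 10) = 2, and 6 - 5 = 1 is NOT divisible by 2.
    ⇒ system is inconsistent (no integer solution).

No solution (the system is inconsistent).
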